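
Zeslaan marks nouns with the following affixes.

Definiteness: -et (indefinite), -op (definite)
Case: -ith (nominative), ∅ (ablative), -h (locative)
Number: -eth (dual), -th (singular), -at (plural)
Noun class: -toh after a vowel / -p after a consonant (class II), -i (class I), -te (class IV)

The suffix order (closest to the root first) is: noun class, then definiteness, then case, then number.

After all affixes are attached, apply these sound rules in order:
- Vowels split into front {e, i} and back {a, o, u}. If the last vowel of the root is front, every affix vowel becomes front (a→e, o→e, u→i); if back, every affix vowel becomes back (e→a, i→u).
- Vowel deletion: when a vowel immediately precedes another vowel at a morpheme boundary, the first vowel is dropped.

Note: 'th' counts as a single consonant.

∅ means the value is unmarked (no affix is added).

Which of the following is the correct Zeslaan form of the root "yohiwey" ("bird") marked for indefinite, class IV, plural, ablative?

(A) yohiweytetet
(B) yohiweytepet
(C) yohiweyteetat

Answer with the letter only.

A

Attach noun class class IV -te → yohiweyte.
Attach definiteness indefinite -et → yohiweyteet.
case = ablative: zero marking, form stays yohiweyteet.
Attach number plural -at → yohiweyteetat.
Apply vowel harmony: yohiweyteetat → yohiweyteetet.
Apply vowel deletion: yohiweyteetet → yohiweytetet.
So the correct form is yohiweytetet, option (A).
(C) yohiweyteetat is wrong: it fails to apply the sound rule(s).
(B) yohiweytepet is wrong: it uses definite instead of indefinite for definiteness.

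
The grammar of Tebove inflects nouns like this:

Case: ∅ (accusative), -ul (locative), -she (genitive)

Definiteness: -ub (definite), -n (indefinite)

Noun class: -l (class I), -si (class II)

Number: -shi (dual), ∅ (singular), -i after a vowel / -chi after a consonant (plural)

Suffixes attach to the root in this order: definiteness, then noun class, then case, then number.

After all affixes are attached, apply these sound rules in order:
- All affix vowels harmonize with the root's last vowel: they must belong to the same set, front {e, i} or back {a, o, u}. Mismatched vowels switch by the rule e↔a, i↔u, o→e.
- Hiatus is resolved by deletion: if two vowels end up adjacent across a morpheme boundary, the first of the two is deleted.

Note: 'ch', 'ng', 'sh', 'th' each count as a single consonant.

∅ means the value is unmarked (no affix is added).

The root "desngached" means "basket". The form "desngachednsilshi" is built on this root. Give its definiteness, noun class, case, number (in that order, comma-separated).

indefinite, class II, locative, dual

Segment: desngached-n-si-ul-shi.
definiteness: -n → indefinite.
noun class: -si → class II.
case: -ul → locative.
number: -shi → dual.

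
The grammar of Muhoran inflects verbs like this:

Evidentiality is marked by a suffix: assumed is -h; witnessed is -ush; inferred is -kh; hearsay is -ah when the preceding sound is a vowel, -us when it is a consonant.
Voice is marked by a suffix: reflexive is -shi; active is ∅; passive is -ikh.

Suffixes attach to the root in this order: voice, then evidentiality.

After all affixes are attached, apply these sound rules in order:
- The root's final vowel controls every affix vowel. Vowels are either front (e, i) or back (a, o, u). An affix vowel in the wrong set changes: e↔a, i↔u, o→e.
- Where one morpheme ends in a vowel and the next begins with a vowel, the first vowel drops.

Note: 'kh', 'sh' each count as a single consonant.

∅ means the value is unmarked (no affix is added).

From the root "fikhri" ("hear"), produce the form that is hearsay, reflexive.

fikhrisheh

Attach voice reflexive -shi → fikhrishi.
Attach evidentiality hearsay -ah (after vowel 'i') → fikhrishiah.
Apply vowel harmony: fikhrishiah → fikhrishieh.
Apply vowel deletion: fikhrishieh → fikhrisheh.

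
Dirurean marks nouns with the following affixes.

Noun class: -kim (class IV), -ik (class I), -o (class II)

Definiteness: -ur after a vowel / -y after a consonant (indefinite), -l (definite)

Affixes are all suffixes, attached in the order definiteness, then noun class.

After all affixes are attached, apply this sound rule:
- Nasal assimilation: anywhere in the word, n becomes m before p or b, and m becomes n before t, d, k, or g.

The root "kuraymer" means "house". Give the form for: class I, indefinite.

Attach definiteness indefinite -y (after consonant 'r') → kuraymery.
Attach noun class class I -ik → kuraymeryik.
Nasal assimilation: no change.

kuraymeryik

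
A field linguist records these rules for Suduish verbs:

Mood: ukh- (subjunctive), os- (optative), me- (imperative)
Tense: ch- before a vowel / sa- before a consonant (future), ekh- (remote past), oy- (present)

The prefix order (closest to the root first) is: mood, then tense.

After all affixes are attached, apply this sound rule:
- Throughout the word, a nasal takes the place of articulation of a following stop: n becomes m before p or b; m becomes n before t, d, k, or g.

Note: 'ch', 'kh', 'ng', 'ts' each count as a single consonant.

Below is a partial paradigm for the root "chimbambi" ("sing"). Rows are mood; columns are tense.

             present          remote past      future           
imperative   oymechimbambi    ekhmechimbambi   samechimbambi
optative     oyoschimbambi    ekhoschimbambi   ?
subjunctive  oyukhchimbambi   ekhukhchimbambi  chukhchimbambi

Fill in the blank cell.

Attach mood optative os- → oschimbambi.
Attach tense future ch- (before vowel 'o') → choschimbambi.
Nasal assimilation: no change.

choschimbambi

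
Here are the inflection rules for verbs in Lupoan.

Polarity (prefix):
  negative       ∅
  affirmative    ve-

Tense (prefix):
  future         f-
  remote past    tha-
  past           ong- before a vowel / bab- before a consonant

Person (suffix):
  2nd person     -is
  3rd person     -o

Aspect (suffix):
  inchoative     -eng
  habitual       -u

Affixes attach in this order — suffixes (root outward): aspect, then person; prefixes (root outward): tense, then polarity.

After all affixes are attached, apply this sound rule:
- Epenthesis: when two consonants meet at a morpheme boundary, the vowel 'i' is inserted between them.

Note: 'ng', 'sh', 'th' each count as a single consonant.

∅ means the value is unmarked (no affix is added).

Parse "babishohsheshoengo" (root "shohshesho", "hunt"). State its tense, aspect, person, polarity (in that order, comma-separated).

past, inchoative, 3rd person, negative

Segment: bab-shohshesho-eng-o.
tense: ong/bab- → past.
aspect: -eng → inchoative.
person: -o → 3rd person.
polarity: ∅ → negative.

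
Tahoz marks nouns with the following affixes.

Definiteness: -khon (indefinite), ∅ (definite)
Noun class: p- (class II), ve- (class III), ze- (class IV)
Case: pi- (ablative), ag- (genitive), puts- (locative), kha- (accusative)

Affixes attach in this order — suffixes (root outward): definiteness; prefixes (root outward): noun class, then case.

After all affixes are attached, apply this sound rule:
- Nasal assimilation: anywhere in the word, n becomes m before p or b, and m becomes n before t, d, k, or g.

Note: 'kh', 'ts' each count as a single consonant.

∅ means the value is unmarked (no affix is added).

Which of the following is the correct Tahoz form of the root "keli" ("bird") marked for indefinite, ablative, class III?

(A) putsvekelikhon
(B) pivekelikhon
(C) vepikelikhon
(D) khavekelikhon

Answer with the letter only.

B

Attach noun class class III ve- → vekeli.
Attach definiteness indefinite -khon → vekelikhon.
Attach case ablative pi- → pivekelikhon.
Nasal assimilation: no change.
So the correct form is pivekelikhon, option (B).
(D) khavekelikhon is wrong: it uses accusative instead of ablative for case.
(A) putsvekelikhon is wrong: it uses locative instead of ablative for case.
(C) vepikelikhon is wrong: it has the affixes in the wrong order.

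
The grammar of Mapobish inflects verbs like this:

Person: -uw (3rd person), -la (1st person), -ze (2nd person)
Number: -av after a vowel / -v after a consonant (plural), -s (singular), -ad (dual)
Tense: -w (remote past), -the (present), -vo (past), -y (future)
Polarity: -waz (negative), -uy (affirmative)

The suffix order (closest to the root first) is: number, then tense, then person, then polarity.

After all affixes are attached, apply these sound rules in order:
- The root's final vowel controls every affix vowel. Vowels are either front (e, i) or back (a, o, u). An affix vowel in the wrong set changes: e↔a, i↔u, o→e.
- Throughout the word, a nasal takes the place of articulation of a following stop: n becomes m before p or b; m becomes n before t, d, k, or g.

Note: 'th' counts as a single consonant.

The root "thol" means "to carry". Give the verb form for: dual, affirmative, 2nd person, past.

Attach number dual -ad → tholad.
Attach tense past -vo → tholadvo.
Attach person 2nd person -ze → tholadvoze.
Attach polarity affirmative -uy → tholadvozeuy.
Apply vowel harmony: tholadvozeuy → tholadvozauy.
Nasal assimilation: no change.

tholadvozauy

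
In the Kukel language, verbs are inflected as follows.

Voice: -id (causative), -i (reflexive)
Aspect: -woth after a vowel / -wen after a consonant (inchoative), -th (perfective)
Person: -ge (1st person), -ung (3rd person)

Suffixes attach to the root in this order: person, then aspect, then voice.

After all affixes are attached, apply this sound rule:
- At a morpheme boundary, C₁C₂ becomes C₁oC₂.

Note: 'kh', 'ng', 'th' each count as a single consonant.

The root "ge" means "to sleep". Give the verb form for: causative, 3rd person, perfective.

Attach person 3rd person -ung → geung.
Attach aspect perfective -th → geungth.
Attach voice causative -id → geungthid.
Apply epenthesis: geungthid → geungothid.

geungothid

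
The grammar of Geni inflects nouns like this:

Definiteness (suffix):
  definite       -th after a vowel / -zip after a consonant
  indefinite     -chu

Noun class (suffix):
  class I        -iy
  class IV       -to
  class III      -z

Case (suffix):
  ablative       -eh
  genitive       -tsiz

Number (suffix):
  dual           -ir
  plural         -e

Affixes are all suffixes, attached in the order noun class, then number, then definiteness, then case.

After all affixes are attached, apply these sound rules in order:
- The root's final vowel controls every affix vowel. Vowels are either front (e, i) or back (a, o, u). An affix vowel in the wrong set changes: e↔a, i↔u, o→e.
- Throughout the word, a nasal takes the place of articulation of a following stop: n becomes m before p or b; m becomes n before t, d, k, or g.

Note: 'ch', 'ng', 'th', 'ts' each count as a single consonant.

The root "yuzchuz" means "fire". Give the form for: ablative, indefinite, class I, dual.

Attach noun class class I -iy → yuzchuziy.
Attach number dual -ir → yuzchuziyir.
Attach definiteness indefinite -chu → yuzchuziyirchu.
Attach case ablative -eh → yuzchuziyirchueh.
Apply vowel harmony: yuzchuziyirchueh → yuzchuzuyurchuah.
Nasal assimilation: no change.

yuzchuzuyurchuah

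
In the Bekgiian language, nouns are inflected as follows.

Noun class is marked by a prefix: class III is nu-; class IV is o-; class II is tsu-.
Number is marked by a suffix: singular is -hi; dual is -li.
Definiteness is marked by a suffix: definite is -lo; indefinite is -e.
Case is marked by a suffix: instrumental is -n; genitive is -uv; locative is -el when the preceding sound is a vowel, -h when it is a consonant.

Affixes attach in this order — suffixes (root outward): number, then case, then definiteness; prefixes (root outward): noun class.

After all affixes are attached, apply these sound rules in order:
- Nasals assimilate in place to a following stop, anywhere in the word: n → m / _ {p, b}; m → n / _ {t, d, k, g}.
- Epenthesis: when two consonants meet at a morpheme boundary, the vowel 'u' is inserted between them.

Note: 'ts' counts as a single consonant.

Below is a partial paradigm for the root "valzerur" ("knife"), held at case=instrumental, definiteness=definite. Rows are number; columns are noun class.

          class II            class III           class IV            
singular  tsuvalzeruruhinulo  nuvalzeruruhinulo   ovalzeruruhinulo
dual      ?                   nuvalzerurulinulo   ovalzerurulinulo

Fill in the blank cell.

Attach noun class class II tsu- → tsuvalzerur.
Attach number dual -li → tsuvalzerurli.
Attach case instrumental -n → tsuvalzerurlin.
Attach definiteness definite -lo → tsuvalzerurlinlo.
Nasal assimilation: no change.
Apply epenthesis: tsuvalzerurlinlo → tsuvalzerurulinulo.

tsuvalzerurulinulo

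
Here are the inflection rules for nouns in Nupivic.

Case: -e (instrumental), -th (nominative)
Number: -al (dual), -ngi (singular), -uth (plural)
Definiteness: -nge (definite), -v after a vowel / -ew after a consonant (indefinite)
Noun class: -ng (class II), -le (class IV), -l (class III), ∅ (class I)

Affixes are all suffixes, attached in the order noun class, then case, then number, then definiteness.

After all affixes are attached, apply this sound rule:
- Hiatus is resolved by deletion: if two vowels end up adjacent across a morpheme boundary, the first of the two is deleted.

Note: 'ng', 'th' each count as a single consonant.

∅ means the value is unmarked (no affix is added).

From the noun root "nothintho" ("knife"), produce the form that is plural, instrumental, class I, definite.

noun class = class I: zero marking, form stays nothintho.
Attach case instrumental -e → nothinthoe.
Attach number plural -uth → nothinthoeuth.
Attach definiteness definite -nge → nothinthoeuthnge.
Apply vowel deletion: nothinthoeuthnge → nothinthuthnge.

nothinthuthnge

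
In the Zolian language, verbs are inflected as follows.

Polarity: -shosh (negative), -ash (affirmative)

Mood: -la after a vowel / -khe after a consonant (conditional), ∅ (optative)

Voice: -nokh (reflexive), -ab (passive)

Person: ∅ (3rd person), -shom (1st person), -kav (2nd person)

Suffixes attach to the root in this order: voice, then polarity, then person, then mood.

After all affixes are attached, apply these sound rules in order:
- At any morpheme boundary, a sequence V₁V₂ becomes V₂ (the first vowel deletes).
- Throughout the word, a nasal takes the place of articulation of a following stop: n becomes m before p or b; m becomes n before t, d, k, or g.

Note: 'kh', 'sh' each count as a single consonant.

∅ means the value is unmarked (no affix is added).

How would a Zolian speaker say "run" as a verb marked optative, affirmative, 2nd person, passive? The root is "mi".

Attach voice passive -ab → miab.
Attach polarity affirmative -ash → miabash.
Attach person 2nd person -kav → miabashkav.
mood = optative: zero marking, form stays miabashkav.
Apply vowel deletion: miabashkav → mabashkav.
Nasal assimilation: no change.

mabashkav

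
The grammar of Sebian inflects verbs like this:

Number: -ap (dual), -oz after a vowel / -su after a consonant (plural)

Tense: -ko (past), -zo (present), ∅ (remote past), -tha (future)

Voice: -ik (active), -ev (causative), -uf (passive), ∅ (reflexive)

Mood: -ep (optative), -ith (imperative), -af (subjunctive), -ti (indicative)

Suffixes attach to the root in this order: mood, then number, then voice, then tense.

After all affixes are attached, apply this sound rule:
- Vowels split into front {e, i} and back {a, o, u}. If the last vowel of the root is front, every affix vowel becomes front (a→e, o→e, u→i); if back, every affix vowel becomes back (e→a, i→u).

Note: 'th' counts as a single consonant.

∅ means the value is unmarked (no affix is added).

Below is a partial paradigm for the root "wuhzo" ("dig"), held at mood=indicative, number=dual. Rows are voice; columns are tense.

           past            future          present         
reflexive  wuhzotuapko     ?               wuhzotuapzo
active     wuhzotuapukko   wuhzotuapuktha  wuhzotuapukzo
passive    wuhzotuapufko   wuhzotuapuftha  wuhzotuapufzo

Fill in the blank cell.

wuhzotuaptha

Attach mood indicative -ti → wuhzoti.
Attach number dual -ap → wuhzotiap.
voice = reflexive: zero marking, form stays wuhzotiap.
Attach tense future -tha → wuhzotiaptha.
Apply vowel harmony: wuhzotiaptha → wuhzotuaptha.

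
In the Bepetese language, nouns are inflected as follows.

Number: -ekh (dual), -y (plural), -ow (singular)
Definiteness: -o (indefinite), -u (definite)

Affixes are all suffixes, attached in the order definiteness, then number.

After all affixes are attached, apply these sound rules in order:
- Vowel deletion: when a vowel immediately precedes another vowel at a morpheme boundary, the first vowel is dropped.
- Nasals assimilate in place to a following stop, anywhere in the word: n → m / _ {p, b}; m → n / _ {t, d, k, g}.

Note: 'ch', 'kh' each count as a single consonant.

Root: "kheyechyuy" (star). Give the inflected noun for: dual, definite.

Attach definiteness definite -u → kheyechyuyu.
Attach number dual -ekh → kheyechyuyuekh.
Apply vowel deletion: kheyechyuyuekh → kheyechyuyekh.
Nasal assimilation: no change.

kheyechyuyekh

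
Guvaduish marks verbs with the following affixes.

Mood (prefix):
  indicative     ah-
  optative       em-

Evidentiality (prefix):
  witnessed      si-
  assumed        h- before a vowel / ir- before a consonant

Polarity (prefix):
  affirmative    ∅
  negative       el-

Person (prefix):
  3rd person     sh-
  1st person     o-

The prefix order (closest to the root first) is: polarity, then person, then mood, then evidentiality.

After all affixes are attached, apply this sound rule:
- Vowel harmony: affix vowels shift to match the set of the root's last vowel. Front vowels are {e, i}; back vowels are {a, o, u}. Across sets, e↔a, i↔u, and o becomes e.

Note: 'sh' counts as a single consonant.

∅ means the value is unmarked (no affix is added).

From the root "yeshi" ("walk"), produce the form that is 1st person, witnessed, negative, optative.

Attach polarity negative el- → elyeshi.
Attach person 1st person o- → oelyeshi.
Attach mood optative em- → emoelyeshi.
Attach evidentiality witnessed si- → siemoelyeshi.
Apply vowel harmony: siemoelyeshi → siemeelyeshi.

siemeelyeshi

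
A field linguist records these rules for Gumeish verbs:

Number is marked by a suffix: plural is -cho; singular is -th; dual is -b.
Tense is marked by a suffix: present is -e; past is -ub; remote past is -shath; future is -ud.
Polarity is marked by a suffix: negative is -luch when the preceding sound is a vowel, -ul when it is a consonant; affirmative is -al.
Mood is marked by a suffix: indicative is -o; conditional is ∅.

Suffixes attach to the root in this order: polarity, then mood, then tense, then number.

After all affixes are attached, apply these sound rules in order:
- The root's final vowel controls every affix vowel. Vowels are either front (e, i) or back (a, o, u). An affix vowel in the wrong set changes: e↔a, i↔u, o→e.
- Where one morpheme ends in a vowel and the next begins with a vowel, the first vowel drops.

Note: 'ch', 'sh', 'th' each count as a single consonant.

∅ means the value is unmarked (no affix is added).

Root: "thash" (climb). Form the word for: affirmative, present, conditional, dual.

Attach polarity affirmative -al → thashal.
mood = conditional: zero marking, form stays thashal.
Attach tense present -e → thashale.
Attach number dual -b → thashaleb.
Apply vowel harmony: thashaleb → thashalab.
Vowel deletion: no change.

thashalab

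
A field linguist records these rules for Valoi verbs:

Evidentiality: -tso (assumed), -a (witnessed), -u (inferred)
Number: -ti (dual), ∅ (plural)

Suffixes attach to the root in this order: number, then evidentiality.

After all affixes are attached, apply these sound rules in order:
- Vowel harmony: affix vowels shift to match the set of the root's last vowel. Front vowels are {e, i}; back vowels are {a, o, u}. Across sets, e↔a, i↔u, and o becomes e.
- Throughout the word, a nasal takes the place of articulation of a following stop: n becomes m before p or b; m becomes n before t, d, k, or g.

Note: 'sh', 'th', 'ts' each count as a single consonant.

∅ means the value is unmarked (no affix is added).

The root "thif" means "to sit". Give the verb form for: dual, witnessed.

thiftie

Attach number dual -ti → thifti.
Attach evidentiality witnessed -a → thiftia.
Apply vowel harmony: thiftia → thiftie.
Nasal assimilation: no change.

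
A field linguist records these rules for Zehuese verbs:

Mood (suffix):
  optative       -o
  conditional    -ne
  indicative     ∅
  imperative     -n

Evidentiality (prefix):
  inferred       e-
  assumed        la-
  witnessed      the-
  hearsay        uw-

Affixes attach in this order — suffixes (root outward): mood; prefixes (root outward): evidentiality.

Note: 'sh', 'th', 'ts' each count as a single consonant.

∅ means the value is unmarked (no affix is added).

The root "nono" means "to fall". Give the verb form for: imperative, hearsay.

Attach evidentiality hearsay uw- → uwnono.
Attach mood imperative -n → uwnonon.

uwnonon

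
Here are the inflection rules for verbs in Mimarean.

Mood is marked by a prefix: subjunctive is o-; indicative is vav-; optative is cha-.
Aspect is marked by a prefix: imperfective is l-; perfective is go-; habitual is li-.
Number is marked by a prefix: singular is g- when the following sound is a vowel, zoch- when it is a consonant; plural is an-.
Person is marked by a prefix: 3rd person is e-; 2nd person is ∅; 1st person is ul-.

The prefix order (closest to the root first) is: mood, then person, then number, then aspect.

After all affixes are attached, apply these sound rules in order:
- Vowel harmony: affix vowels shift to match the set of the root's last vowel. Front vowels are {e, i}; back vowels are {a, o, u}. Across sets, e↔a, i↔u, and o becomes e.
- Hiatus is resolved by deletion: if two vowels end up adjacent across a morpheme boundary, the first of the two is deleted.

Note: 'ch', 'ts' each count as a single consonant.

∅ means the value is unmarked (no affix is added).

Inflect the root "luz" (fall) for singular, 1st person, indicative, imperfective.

lgulvavluz

Attach mood indicative vav- → vavluz.
Attach person 1st person ul- → ulvavluz.
Attach number singular g- (before vowel 'u') → gulvavluz.
Attach aspect imperfective l- → lgulvavluz.
Vowel harmony: no change.
Vowel deletion: no change.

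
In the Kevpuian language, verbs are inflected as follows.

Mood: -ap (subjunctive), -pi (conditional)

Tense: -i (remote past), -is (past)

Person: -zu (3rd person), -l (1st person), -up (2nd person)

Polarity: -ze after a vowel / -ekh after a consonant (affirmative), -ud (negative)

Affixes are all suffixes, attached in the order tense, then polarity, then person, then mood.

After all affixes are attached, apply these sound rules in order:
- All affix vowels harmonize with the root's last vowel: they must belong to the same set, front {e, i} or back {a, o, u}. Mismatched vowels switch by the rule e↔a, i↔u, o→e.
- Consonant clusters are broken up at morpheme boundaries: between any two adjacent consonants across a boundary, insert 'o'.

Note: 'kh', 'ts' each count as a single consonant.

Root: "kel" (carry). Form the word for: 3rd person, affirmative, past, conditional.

Attach tense past -is → kelis.
Attach polarity affirmative -ekh (after consonant 's') → kelisekh.
Attach person 3rd person -zu → kelisekhzu.
Attach mood conditional -pi → kelisekhzupi.
Apply vowel harmony: kelisekhzupi → kelisekhzipi.
Apply epenthesis: kelisekhzipi → kelisekhozipi.

kelisekhozipi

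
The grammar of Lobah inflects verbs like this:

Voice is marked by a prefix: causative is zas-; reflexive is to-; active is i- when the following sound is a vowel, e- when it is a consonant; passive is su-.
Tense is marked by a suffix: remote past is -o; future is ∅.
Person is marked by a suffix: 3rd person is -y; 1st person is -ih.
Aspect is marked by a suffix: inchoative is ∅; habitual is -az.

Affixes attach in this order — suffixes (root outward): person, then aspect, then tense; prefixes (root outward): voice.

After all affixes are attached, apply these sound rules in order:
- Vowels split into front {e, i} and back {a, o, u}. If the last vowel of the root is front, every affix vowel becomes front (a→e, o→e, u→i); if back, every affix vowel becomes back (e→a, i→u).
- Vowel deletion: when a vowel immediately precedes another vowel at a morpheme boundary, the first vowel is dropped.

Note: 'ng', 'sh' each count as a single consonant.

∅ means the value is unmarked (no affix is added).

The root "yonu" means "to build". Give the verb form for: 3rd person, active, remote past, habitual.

Attach person 3rd person -y → yonuy.
Attach aspect habitual -az → yonuyaz.
Attach voice active e- (before consonant 'y') → eyonuyaz.
Attach tense remote past -o → eyonuyazo.
Apply vowel harmony: eyonuyazo → ayonuyazo.
Vowel deletion: no change.

ayonuyazo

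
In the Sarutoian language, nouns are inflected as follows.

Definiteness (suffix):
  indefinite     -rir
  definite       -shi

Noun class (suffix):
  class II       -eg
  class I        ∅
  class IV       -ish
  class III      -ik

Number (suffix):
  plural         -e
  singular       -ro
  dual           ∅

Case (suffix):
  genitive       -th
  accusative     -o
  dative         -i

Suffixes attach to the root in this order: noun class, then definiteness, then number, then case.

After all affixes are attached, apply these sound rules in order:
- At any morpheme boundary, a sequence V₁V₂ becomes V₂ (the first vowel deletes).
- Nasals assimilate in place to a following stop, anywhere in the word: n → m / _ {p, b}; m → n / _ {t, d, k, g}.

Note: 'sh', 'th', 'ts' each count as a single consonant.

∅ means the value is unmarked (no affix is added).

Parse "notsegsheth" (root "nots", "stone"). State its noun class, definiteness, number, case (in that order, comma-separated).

class II, definite, plural, genitive

Segment: nots-eg-shi-e-th.
noun class: -eg → class II.
definiteness: -shi → definite.
number: -e → plural.
case: -th → genitive.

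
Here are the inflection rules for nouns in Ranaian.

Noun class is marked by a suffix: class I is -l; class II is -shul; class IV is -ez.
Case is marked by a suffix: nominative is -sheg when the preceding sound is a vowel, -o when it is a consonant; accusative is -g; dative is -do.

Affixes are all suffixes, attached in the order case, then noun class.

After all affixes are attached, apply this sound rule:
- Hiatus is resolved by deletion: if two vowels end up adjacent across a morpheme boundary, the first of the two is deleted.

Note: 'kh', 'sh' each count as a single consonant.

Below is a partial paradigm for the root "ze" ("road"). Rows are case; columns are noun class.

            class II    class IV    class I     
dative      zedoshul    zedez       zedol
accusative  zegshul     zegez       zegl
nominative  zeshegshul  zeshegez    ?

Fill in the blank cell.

Attach case nominative -sheg (after vowel 'e') → zesheg.
Attach noun class class I -l → zeshegl.
Vowel deletion: no change.

zeshegl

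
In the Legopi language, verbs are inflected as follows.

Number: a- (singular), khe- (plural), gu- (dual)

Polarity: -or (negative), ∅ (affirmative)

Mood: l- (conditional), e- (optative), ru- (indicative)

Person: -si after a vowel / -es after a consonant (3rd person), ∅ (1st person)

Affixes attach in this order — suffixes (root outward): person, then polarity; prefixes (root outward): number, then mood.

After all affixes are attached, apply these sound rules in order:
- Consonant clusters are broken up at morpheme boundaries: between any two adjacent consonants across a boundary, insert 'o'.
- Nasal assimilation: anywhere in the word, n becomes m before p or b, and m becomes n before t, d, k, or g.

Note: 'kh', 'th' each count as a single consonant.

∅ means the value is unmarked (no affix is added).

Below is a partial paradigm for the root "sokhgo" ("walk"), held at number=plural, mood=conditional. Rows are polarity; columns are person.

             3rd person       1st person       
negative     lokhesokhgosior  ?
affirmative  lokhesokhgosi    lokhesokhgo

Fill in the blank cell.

Attach number plural khe- → khesokhgo.
Attach mood conditional l- → lkhesokhgo.
person = 1st person: zero marking, form stays lkhesokhgo.
Attach polarity negative -or → lkhesokhgoor.
Apply epenthesis: lkhesokhgoor → lokhesokhgoor.
Nasal assimilation: no change.

lokhesokhgoor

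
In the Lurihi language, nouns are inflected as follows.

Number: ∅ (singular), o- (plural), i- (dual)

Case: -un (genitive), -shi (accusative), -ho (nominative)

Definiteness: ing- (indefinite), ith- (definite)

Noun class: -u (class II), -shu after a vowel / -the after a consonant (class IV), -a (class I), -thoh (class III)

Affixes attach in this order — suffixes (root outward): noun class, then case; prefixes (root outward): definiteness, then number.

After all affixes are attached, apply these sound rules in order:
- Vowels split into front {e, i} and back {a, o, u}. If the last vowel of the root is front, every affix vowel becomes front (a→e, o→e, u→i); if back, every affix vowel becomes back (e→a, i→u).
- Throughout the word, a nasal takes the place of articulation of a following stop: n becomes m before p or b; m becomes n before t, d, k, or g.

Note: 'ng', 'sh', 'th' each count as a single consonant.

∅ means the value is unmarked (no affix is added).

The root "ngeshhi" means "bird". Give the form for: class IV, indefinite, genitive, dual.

iingngeshhishiin

Attach noun class class IV -shu (after vowel 'i') → ngeshhishu.
Attach definiteness indefinite ing- → ingngeshhishu.
Attach case genitive -un → ingngeshhishuun.
Attach number dual i- → iingngeshhishuun.
Apply vowel harmony: iingngeshhishuun → iingngeshhishiin.
Nasal assimilation: no change.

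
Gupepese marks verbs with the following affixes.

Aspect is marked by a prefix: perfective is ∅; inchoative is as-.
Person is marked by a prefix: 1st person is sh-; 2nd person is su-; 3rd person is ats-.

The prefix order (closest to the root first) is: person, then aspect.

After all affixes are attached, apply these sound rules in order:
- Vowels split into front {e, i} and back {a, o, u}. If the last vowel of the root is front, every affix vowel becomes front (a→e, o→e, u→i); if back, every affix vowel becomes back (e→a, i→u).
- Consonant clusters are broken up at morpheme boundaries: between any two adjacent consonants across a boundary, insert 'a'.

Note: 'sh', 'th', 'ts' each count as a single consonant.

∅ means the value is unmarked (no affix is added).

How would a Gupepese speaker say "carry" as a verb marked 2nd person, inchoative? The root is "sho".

Attach person 2nd person su- → susho.
Attach aspect inchoative as- → assusho.
Vowel harmony: no change.
Apply epenthesis: assusho → asasusho.

asasusho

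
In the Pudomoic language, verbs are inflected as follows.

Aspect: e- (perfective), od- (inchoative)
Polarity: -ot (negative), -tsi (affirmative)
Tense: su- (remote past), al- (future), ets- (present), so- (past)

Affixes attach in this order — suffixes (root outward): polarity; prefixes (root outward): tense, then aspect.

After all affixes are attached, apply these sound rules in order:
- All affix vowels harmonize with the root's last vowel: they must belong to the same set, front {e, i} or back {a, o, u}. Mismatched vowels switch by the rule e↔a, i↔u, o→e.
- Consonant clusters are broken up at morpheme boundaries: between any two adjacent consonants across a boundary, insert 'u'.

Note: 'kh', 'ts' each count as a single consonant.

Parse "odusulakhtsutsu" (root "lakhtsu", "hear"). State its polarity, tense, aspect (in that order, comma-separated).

affirmative, remote past, inchoative

Segment: od-su-lakhtsu-tsi.
polarity: -tsi → affirmative.
tense: su- → remote past.
aspect: od- → inchoative.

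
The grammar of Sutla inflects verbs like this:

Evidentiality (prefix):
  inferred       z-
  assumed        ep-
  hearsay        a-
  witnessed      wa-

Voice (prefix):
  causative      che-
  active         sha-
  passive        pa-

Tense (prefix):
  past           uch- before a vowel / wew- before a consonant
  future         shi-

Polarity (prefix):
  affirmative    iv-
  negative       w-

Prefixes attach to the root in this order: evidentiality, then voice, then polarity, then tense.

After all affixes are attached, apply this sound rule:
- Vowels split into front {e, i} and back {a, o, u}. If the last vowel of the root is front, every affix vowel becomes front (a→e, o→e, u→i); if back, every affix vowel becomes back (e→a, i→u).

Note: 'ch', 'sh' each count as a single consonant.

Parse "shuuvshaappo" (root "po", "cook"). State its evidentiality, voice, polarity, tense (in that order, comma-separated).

assumed, active, affirmative, future

Segment: shi-iv-sha-ep-po.
evidentiality: ep- → assumed.
voice: sha- → active.
polarity: iv- → affirmative.
tense: shi- → future.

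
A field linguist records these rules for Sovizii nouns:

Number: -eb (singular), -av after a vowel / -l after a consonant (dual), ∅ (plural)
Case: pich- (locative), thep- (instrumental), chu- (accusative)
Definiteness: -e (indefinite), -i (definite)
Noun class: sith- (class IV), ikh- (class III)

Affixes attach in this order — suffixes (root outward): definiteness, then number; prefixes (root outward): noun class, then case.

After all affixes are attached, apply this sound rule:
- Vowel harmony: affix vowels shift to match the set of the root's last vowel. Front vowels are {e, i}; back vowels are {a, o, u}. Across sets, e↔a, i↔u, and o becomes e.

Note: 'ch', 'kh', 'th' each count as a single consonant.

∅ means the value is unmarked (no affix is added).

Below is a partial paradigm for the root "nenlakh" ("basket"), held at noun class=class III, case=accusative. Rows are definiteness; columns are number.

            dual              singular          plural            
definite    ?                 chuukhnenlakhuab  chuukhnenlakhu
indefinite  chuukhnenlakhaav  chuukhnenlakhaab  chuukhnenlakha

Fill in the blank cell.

chuukhnenlakhuav

Attach noun class class III ikh- → ikhnenlakh.
Attach case accusative chu- → chuikhnenlakh.
Attach definiteness definite -i → chuikhnenlakhi.
Attach number dual -av (after vowel 'i') → chuikhnenlakhiav.
Apply vowel harmony: chuikhnenlakhiav → chuukhnenlakhuav.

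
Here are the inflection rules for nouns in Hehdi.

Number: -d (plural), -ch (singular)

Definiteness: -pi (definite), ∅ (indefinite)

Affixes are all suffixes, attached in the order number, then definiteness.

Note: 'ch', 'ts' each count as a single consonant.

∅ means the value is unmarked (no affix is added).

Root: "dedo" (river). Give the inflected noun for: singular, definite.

Attach number singular -ch → dedoch.
Attach definiteness definite -pi → dedochpi.

dedochpi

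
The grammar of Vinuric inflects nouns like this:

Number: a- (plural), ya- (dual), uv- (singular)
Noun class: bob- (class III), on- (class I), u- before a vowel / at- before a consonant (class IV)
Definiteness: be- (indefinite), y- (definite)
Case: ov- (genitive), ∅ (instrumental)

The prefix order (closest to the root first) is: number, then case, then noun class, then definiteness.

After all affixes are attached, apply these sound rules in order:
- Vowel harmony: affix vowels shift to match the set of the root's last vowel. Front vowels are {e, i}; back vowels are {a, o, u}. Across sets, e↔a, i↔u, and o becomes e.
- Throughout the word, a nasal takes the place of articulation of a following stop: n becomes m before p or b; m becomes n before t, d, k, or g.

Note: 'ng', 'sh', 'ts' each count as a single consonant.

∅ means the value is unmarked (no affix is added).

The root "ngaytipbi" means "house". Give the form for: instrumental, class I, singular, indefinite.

beenivngaytipbi

Attach number singular uv- → uvngaytipbi.
case = instrumental: zero marking, form stays uvngaytipbi.
Attach noun class class I on- → onuvngaytipbi.
Attach definiteness indefinite be- → beonuvngaytipbi.
Apply vowel harmony: beonuvngaytipbi → beenivngaytipbi.
Nasal assimilation: no change.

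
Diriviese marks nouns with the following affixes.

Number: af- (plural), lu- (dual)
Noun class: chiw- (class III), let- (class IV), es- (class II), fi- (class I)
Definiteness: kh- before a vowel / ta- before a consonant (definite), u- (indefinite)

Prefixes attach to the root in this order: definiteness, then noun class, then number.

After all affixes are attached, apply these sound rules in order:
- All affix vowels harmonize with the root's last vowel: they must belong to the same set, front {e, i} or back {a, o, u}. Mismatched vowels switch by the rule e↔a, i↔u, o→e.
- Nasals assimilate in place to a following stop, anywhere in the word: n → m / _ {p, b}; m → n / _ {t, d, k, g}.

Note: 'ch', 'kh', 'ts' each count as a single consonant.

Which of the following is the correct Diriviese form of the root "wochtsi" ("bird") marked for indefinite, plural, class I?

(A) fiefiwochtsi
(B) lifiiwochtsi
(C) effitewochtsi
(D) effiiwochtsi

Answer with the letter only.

D

Attach definiteness indefinite u- → uwochtsi.
Attach noun class class I fi- → fiuwochtsi.
Attach number plural af- → affiuwochtsi.
Apply vowel harmony: affiuwochtsi → effiiwochtsi.
Nasal assimilation: no change.
So the correct form is effiiwochtsi, option (D).
(B) lifiiwochtsi is wrong: it uses dual instead of plural for number.
(A) fiefiwochtsi is wrong: it has the affixes in the wrong order.
(C) effitewochtsi is wrong: it uses definite instead of indefinite for definiteness.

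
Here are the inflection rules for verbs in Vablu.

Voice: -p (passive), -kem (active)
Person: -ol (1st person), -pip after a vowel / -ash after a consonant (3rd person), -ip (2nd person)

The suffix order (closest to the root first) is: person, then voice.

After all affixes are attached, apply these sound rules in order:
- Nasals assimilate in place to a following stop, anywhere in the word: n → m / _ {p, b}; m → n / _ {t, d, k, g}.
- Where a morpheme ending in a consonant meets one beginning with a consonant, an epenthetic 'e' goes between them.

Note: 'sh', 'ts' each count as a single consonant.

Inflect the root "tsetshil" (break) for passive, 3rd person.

tsetshilashep

Attach person 3rd person -ash (after consonant 'l') → tsetshilash.
Attach voice passive -p → tsetshilashp.
Nasal assimilation: no change.
Apply epenthesis: tsetshilashp → tsetshilashep.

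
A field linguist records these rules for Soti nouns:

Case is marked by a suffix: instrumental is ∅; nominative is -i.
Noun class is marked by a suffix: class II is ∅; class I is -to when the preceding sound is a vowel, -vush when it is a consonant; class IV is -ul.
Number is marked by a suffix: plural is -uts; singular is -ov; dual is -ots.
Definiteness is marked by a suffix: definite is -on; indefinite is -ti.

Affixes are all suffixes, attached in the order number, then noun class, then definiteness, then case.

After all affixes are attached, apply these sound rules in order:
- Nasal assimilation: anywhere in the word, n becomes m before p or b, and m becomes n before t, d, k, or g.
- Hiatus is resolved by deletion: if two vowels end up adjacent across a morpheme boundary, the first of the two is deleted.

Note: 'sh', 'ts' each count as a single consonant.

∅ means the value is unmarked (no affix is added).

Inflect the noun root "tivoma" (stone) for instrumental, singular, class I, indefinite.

tivomovvushti

Attach number singular -ov → tivomaov.
Attach noun class class I -vush (after consonant 'v') → tivomaovvush.
Attach definiteness indefinite -ti → tivomaovvushti.
case = instrumental: zero marking, form stays tivomaovvushti.
Nasal assimilation: no change.
Apply vowel deletion: tivomaovvushti → tivomovvushti.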